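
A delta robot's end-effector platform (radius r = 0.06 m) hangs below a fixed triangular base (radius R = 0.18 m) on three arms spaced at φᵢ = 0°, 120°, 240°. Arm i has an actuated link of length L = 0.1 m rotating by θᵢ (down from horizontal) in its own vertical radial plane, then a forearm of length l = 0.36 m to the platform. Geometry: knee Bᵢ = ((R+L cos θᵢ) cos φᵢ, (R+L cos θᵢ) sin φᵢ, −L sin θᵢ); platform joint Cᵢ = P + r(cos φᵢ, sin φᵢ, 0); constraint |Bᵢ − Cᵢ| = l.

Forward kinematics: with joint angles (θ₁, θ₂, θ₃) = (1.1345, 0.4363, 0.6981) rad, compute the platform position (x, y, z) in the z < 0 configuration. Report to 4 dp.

(-0.0698, 0.0261, -0.3646)

S1 = (0.1623·cos0.0°, 0.1623·sin0.0°, -0.0906) = (0.1623, 0.0000, -0.0906)
arm 2 at φ=120.0°: e+L cos θ2 = 0.2106;  S2 = (-0.1053, 0.1824, -0.0423)
S3 = (0.1966·cos240.0°, 0.1966·sin240.0°, -0.0643) = (-0.0983, -0.1703, -0.0643)
|S₂|²−|S₁|² = 0.0116;  |S₃|²−|S₁|² = 0.0082
plane₁₂: -0.5351x+0.3648y+0.0967z = 0.0116
det = 0.3724;  x = -0.0187+0.1401z,  y = 0.0044+-0.0596z
sphere 1 gives Az²+Bz+C=0 with A=1.0232, B=0.1300, C=-0.0886;  B²−4AC=0.3796;  roots -0.3646, 0.2375;  negative root z = -0.3646
x = -0.0698, y = 0.0261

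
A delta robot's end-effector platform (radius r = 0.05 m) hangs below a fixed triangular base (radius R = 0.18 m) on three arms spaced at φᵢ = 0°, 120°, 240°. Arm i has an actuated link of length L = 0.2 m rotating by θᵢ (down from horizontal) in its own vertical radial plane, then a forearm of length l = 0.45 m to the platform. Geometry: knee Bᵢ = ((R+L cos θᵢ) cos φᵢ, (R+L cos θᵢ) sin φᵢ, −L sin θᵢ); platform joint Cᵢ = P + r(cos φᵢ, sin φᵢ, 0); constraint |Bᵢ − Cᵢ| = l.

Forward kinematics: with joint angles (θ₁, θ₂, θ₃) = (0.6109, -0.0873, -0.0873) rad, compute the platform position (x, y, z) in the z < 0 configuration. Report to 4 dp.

(-0.1038, 0.0000, -0.3254)

arm 1 at φ=0.0°: ρ1 = 0.2938;  O1 = (0.2938, 0.0000, -0.1147)
O2 = (0.3292·cos120.0°, 0.3292·sin120.0°, 0.0174) = (-0.1646, 0.2851, 0.0174)
O3 = (0.3292·cos240.0°, 0.3292·sin240.0°, 0.0174) = (-0.1646, -0.2851, 0.0174)
|O₂|²−|O₁|² = 0.0092;  |O₃|²−|O₁|² = 0.0092
linear system: -0.9169x+0.5703y = 0.0092−0.2643z; -0.9169x+-0.5703y = 0.0092−0.2643z
Cramer: x(z) = -0.0100+0.2883z;  y(z) = 0.0000-0.0000z
sphere 1 gives Az²+Bz+C=0 with A=1.0831, B=0.0542, C=-0.0970;  B²−4AC=0.4232;  roots -0.3254, 0.2753;  negative root z = -0.3254
x = -0.1038, y = 0.0000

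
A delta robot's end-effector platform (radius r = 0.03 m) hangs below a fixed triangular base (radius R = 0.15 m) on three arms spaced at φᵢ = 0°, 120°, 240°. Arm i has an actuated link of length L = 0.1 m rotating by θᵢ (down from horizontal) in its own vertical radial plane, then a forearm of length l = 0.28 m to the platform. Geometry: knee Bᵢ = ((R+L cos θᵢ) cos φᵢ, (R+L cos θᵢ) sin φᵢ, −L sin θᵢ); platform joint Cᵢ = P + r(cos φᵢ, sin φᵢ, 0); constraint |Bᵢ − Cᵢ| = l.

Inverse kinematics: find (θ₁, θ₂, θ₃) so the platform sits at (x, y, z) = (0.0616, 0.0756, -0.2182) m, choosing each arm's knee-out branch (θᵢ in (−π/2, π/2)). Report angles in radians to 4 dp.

θ₁ = 0.0004, θ₂ = 0.2616, θ₃ = 1.2219

φ1=0.0° → target in arm frame (0.0616, 0.0756)
  A=0.0584, B=-0.2182, C=(l²−L²−A²−y'²−z²)/(2L)=0.0583
  θ1 = atan2(B,A) + arccos(C/0.2259) = 0.0004
φ2=120.0° → target in arm frame (0.0347, -0.0911)
  A cos θ + B sin θ = C:  0.0853·cos θ + -0.2182·sin θ = 0.0260
  θ2 = atan2(B,A) + arccos(C/0.2343) = 0.2616
rotate P by −φ3: (-0.0963, 0.0155, -0.2182)
  e−x'=0.2163;  (l²−L²−(e−x')²−y'²−z²)/2L = -0.1311
  √(A²+B²)=0.3072;  θ3 = -0.7898+2.0118 ≈ 1.2219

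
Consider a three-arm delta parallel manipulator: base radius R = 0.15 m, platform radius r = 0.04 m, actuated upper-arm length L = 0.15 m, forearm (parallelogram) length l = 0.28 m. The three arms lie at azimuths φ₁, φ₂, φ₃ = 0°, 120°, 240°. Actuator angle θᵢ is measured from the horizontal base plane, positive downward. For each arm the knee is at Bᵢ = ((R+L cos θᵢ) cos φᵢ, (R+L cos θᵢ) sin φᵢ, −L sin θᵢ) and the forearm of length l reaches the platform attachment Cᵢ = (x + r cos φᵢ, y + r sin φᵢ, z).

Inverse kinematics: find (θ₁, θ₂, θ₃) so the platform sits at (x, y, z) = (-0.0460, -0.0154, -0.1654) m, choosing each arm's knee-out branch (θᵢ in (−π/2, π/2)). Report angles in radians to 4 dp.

rotate P by −φ1: (-0.0460, -0.0154, -0.1654)
  A cos θ + B sin θ = C:  0.1560·cos θ + -0.1654·sin θ = 0.0132
  γ=atan2(-0.1654,0.1560)=-0.8146;  ψ=arccos(0.0582)=1.5126;  θ1=γ+ψ≈0.6979
rotate P by −φ2: (0.0097, 0.0475, -0.1654)
  e−x'=0.1003;  (l²−L²−(e−x')²−y'²−z²)/2L = 0.0541
  √(A²+B²)=0.1935;  θ2 = -1.0255+1.2876 ≈ 0.2621
φ3=240.0° → target in arm frame (0.0363, -0.0321)
  A cos θ + B sin θ = C:  0.0737·cos θ + -0.1654·sin θ = 0.0736
  θ3 = atan2(B,A) + arccos(C/0.1811) = 0.0003

θ₁ = 0.6979, θ₂ = 0.2621, θ₃ = 0.0003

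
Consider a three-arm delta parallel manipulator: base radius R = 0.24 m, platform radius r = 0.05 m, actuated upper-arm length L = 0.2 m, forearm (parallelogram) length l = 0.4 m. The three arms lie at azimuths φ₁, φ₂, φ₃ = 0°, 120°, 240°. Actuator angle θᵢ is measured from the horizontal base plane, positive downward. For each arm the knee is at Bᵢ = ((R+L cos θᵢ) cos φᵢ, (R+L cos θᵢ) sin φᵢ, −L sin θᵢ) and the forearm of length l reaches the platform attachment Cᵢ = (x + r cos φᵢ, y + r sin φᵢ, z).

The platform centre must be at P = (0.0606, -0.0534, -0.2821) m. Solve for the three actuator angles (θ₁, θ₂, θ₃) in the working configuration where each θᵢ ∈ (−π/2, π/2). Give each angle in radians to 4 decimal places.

arm 1 (φ=0.0°): x'=0.0606, y'=-0.0534
  A=0.1294, B=-0.2821, C=(l²−L²−A²−y'²−z²)/(2L)=0.0521
  θ1 = atan2(B,A) + arccos(C/0.3104) = 0.2615
arm 2 (φ=120.0°): x'=-0.0765, y'=-0.0258
  A cos θ + B sin θ = C:  0.2665·cos θ + -0.2821·sin θ = -0.0782
  √(A²+B²)=0.3881;  θ2 = -0.8137+1.7738 ≈ 0.9600
φ3=240.0° → target in arm frame (0.0159, 0.0792)
  e−x'=0.1741;  (l²−L²−(e−x')²−y'²−z²)/2L = 0.0096
  γ=atan2(-0.2821,0.1741)=-1.0180;  ψ=arccos(0.0291)=1.5417;  θ3=γ+ψ≈0.5237

θ₁ = 0.2615, θ₂ = 0.9600, θ₃ = 0.5237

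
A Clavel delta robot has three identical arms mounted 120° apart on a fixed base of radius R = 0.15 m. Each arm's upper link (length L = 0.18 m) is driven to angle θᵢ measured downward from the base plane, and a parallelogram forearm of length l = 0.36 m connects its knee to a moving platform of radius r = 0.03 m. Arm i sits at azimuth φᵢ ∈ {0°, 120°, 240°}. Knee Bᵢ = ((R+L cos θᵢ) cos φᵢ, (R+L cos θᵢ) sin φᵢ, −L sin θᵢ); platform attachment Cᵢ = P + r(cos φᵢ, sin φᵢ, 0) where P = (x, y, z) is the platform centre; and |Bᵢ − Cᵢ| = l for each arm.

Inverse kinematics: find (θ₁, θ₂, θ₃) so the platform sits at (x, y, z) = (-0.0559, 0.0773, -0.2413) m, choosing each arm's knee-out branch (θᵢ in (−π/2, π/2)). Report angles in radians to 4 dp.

φ1=0.0° → target in arm frame (-0.0559, 0.0773)
  e−x'=0.1759;  (l²−L²−(e−x')²−y'²−z²)/2L = 0.0057
  γ=atan2(-0.2413,0.1759)=-0.9409;  ψ=arccos(0.0191)=1.5516;  θ1=γ+ψ≈0.6108
arm 2 (φ=120.0°): x'=0.0949, y'=0.0098
  A cos θ + B sin θ = C:  0.0251·cos θ + -0.2413·sin θ = 0.1062
  √(A²+B²)=0.2426;  θ2 = -1.4671+1.1175 ≈ -0.3496
rotate P by −φ3: (-0.0390, -0.0871, -0.2413)
  A cos θ + B sin θ = C:  0.1590·cos θ + -0.2413·sin θ = 0.0170
  θ3 = atan2(B,A) + arccos(C/0.2890) = 0.5238

θ₁ = 0.6108, θ₂ = -0.3496, θ₃ = 0.5238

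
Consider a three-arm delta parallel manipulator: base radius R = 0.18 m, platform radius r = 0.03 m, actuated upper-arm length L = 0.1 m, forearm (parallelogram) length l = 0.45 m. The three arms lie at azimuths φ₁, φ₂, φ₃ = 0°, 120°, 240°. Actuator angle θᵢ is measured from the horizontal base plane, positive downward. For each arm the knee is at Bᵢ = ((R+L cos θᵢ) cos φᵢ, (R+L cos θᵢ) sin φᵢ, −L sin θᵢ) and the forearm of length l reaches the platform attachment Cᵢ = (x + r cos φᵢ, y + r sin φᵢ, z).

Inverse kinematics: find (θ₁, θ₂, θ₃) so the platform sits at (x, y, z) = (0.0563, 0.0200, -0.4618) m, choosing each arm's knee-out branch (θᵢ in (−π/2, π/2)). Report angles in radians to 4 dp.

θ₁ = 0.5235, θ₂ = 0.8727, θ₃ = 1.0476

rotate P by −φ1: (0.0563, 0.0200, -0.4618)
  A cos θ + B sin θ = C:  0.0937·cos θ + -0.4618·sin θ = -0.1497
  θ1 = atan2(B,A) + arccos(C/0.4712) = 0.5235
φ2=120.0° → target in arm frame (-0.0108, -0.0588)
  e−x'=0.1608;  (l²−L²−(e−x')²−y'²−z²)/2L = -0.2504
  θ2 = atan2(B,A) + arccos(C/0.4890) = 0.8727
φ3=240.0° → target in arm frame (-0.0455, 0.0388)
  A cos θ + B sin θ = C:  0.1955·cos θ + -0.4618·sin θ = -0.3024
  γ=atan2(-0.4618,0.1955)=-1.1704;  ψ=arccos(-0.6029)=2.2180;  θ3=γ+ψ≈1.0476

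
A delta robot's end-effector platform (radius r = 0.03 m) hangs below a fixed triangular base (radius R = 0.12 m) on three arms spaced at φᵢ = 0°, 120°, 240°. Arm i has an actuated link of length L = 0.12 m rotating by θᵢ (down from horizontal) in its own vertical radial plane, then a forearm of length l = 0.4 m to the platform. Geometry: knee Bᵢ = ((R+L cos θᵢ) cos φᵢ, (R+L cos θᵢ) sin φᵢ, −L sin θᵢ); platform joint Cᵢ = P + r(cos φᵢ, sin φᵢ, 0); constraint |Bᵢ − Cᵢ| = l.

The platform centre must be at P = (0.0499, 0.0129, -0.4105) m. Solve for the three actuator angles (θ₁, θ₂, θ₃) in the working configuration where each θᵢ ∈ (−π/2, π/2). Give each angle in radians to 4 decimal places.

θ₁ = 0.3494, θ₂ = 0.6113, θ₃ = 0.6984

rotate P by −φ1: (0.0499, 0.0129, -0.4105)
  A cos θ + B sin θ = C:  0.0401·cos θ + -0.4105·sin θ = -0.1029
  θ1 = atan2(B,A) + arccos(C/0.4125) = 0.3494
φ2=120.0° → target in arm frame (-0.0138, -0.0497)
  e−x'=0.1038;  (l²−L²−(e−x')²−y'²−z²)/2L = -0.1506
  √(A²+B²)=0.4234;  θ2 = -1.3232+1.9345 ≈ 0.6113
φ3=240.0° → target in arm frame (-0.0361, 0.0368)
  A=0.1261, B=-0.4105, C=(l²−L²−A²−y'²−z²)/(2L)=-0.1674
  γ=atan2(-0.4105,0.1261)=-1.2727;  ψ=arccos(-0.3897)=1.9711;  θ3=γ+ψ≈0.6984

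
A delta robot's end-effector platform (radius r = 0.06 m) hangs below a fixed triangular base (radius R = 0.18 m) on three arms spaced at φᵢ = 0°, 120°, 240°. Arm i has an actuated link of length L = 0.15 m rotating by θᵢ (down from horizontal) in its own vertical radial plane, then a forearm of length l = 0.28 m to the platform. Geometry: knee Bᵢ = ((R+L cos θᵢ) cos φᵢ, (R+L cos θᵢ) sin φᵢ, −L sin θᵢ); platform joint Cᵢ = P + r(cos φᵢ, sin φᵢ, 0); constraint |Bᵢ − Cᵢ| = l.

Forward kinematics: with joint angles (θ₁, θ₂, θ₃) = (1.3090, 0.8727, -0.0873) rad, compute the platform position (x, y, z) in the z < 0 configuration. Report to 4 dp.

S1 = (0.1588·cos0.0°, 0.1588·sin0.0°, -0.1449) = (0.1588, 0.0000, -0.1449)
S2 = (0.2164·cos120.0°, 0.2164·sin120.0°, -0.1149) = (-0.1082, 0.1874, -0.1149)
arm 3 at φ=240.0°: ρ3 = 0.2694;  S3 = (-0.1347, -0.2333, 0.0131)
subtract pairs → two planes through P
[-0.5341 0.3748 0.0600]·P = 0.0138;  [-0.5871 -0.4667 0.3159]·P = 0.0265
det = 0.4693;  x = -0.0349+0.3120z,  y = -0.0129+0.2845z
sphere 1 gives Az²+Bz+C=0 with A=1.1783, B=0.1615, C=-0.0197;  B²−4AC=0.1189;  roots -0.2149, 0.0778;  negative root z = -0.2149
x = -0.1020, y = -0.0741

(-0.1020, -0.0741, -0.2149)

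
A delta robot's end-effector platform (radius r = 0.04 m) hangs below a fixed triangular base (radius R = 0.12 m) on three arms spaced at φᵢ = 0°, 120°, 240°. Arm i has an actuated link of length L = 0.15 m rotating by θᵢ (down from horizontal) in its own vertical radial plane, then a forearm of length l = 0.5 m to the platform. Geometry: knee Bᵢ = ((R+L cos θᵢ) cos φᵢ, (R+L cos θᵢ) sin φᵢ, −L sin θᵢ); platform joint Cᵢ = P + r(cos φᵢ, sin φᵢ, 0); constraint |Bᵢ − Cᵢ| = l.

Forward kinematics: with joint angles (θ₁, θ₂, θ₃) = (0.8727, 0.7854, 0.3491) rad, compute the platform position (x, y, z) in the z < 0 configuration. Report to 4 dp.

(-0.0732, -0.0880, -0.5391)

φ1=0.0°: virtual centre (0.1764, 0.0000, -0.1149), radius l
arm 2 at φ=120.0°: ρ2 = 0.1861;  centre 2 = (-0.0930, 0.1611, -0.1061)
centre 3 = (0.2210·cos240.0°, 0.2210·sin240.0°, -0.0513) = (-0.1105, -0.1914, -0.0513)
eliminate P² terms by subtracting sphere 1 from 2 and 3
[-0.5389 0.3223 0.0177]·P = 0.0015;  [-0.5738 -0.3827 0.1272]·P = 0.0071
Cramer: x(z) = -0.0074+0.1221z;  y(z) = -0.0076+0.1493z
quadratic in z: (1.0372)z²+(0.1827)z+(-0.2030)=0, √Δ=0.9356 → z ∈ {-0.5391, 0.3630}; z = -0.5391 (taking z<0)
x = -0.0732, y = -0.0880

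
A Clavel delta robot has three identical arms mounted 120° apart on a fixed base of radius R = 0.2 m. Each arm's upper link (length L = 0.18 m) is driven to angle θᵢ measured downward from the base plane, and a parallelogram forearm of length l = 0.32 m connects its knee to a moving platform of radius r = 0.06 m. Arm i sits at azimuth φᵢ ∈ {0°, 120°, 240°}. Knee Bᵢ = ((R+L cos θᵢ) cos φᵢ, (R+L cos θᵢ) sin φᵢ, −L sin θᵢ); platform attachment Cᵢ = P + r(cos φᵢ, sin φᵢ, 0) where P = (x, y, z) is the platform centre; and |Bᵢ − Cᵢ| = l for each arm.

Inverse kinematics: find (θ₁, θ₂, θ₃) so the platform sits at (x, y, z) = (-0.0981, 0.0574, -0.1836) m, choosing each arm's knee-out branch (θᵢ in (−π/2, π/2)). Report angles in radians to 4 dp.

θ₁ = 1.1346, θ₂ = -0.2614, θ₃ = 0.6106

arm 1 (φ=0.0°): x'=-0.0981, y'=0.0574
  e−x'=0.2381;  (l²−L²−(e−x')²−y'²−z²)/2L = -0.0658
  θ1 = atan2(B,A) + arccos(C/0.3007) = 1.1346
φ2=120.0° → target in arm frame (0.0988, 0.0563)
  e−x'=0.0412;  (l²−L²−(e−x')²−y'²−z²)/2L = 0.0873
  γ=atan2(-0.1836,0.0412)=-1.3498;  ψ=arccos(0.4639)=1.0884;  θ2=γ+ψ≈-0.2614
φ3=240.0° → target in arm frame (-0.0007, -0.1137)
  A cos θ + B sin θ = C:  0.1407·cos θ + -0.1836·sin θ = 0.0100
  γ=atan2(-0.1836,0.1407)=-0.9171;  ψ=arccos(0.0431)=1.5277;  θ3=γ+ψ≈0.6106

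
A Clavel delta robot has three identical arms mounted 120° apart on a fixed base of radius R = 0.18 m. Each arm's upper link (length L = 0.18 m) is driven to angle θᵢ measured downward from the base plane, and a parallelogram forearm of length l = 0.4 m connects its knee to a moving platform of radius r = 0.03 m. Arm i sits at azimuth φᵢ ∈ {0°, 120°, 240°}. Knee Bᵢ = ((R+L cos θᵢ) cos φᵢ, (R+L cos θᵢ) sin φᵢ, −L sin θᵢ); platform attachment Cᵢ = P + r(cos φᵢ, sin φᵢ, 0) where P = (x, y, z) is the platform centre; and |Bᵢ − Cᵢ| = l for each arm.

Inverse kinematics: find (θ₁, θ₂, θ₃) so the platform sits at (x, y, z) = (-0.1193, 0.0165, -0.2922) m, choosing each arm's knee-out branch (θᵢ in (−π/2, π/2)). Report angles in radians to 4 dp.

rotate P by −φ1: (-0.1193, 0.0165, -0.2922)
  A cos θ + B sin θ = C:  0.2693·cos θ + -0.2922·sin θ = -0.0849
  θ1 = atan2(B,A) + arccos(C/0.3974) = 0.9600
φ2=120.0° → target in arm frame (0.0739, 0.0951)
  A cos θ + B sin θ = C:  0.0761·cos θ + -0.2922·sin θ = 0.0761
  √(A²+B²)=0.3019;  θ2 = -1.3161+1.3160 ≈ -0.0001
φ3=240.0° → target in arm frame (0.0454, -0.1116)
  A=0.1046, B=-0.2922, C=(l²−L²−A²−y'²−z²)/(2L)=0.0523
  θ3 = atan2(B,A) + arccos(C/0.3104) = 0.1746

θ₁ = 0.9600, θ₂ = -0.0001, θ₃ = 0.1746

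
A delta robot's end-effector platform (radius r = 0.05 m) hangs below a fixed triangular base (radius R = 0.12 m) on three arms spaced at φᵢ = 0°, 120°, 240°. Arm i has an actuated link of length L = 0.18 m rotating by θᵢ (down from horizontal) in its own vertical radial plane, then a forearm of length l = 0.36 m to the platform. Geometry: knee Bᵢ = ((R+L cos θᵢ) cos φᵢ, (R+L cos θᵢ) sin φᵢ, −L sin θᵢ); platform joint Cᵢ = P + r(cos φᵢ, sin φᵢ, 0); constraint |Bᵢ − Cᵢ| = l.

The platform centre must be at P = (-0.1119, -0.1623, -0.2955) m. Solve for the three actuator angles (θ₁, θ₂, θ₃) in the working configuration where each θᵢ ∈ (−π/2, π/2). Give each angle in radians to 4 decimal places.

θ₁ = 0.9597, θ₂ = 0.8728, θ₃ = -0.3494

rotate P by −φ1: (-0.1119, -0.1623, -0.2955)
  A=0.1819, B=-0.2955, C=(l²−L²−A²−y'²−z²)/(2L)=-0.1376
  θ1 = atan2(B,A) + arccos(C/0.3470) = 0.9597
rotate P by −φ2: (-0.0846, 0.1781, -0.2955)
  A=0.1546, B=-0.2955, C=(l²−L²−A²−y'²−z²)/(2L)=-0.1270
  √(A²+B²)=0.3335;  θ2 = -1.0888+1.9615 ≈ 0.8728
φ3=240.0° → target in arm frame (0.1965, -0.0158)
  e−x'=-0.1265;  (l²−L²−(e−x')²−y'²−z²)/2L = -0.0177
  γ=atan2(-0.2955,-0.1265)=-1.9753;  ψ=arccos(-0.0551)=1.6259;  θ3=γ+ψ≈-0.3494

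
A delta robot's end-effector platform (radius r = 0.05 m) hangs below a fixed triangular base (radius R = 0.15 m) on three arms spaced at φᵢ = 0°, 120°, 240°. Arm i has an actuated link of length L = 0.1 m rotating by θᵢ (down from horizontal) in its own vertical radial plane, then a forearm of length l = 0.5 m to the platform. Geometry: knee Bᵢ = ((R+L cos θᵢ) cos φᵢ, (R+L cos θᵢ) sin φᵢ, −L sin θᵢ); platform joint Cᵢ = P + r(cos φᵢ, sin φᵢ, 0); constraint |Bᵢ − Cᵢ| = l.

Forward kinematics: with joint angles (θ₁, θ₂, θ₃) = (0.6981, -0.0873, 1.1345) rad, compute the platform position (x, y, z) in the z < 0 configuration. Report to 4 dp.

(-0.0240, 0.1799, -0.4854)

φ1=0.0°: virtual centre (0.1766, 0.0000, -0.0643), radius l
arm 2 at φ=120.0°: ρ2 = 0.1996;  S2 = (-0.0998, 0.1729, 0.0087)
S3 = (0.1423·cos240.0°, 0.1423·sin240.0°, -0.0906) = (-0.0711, -0.1232, -0.0906)
|S₂|²−|S₁|² = 0.0046;  |S₃|²−|S₁|² = -0.0069
[-0.5528 0.3458 0.1460]·P = 0.0046;  [-0.4955 -0.2464 -0.0527]·P = -0.0069
det = 0.3075;  x = 0.0040+0.0577z,  y = 0.0198+-0.3300z
into |P−S₁|² = l²: 1.1122z² + 0.0956z + -0.2157 = 0;  Δ = 0.9687;  z = -0.4854 or 0.3995 → z<0 root = -0.4854
x = -0.0240, y = 0.1799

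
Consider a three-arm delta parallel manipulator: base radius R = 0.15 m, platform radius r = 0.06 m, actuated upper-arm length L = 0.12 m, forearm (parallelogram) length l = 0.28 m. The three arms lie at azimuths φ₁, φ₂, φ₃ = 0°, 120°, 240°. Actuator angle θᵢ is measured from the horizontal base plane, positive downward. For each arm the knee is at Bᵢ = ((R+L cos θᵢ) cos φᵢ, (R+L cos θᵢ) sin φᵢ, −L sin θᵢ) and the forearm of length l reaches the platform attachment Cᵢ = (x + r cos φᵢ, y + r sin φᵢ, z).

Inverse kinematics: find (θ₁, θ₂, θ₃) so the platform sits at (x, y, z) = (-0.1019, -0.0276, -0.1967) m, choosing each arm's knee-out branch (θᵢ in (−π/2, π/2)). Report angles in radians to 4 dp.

θ₁ = 0.9603, θ₂ = 0.0874, θ₃ = -0.3485

arm 1 (φ=0.0°): x'=-0.1019, y'=-0.0276
  A=0.1919, B=-0.1967, C=(l²−L²−A²−y'²−z²)/(2L)=-0.0512
  γ=atan2(-0.1967,0.1919)=-0.7977;  ψ=arccos(-0.1862)=1.7581;  θ1=γ+ψ≈0.9603
φ2=120.0° → target in arm frame (0.0270, 0.1020)
  A cos θ + B sin θ = C:  0.0630·cos θ + -0.1967·sin θ = 0.0456
  √(A²+B²)=0.2065;  θ2 = -1.2611+1.3484 ≈ 0.0874
rotate P by −φ3: (0.0749, -0.0744, -0.1967)
  e−x'=0.0151;  (l²−L²−(e−x')²−y'²−z²)/2L = 0.0814
  θ3 = atan2(B,A) + arccos(C/0.1973) = -0.3485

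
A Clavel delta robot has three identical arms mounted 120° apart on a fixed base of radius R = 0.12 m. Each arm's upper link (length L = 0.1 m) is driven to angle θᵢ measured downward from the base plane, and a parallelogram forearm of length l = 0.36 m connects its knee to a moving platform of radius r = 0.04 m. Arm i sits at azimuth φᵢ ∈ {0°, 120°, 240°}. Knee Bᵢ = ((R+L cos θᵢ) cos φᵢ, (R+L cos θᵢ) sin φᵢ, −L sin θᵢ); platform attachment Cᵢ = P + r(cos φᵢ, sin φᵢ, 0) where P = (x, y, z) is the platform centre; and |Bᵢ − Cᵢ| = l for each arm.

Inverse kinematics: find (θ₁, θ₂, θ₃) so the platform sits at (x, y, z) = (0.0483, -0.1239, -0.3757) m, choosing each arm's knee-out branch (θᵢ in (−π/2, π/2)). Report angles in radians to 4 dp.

rotate P by −φ1: (0.0483, -0.1239, -0.3757)
  A=0.0317, B=-0.3757, C=(l²−L²−A²−y'²−z²)/(2L)=-0.1895
  √(A²+B²)=0.3770;  θ1 = -1.4866+2.0975 ≈ 0.6109
rotate P by −φ2: (-0.1315, 0.0201, -0.3757)
  A cos θ + B sin θ = C:  0.2115·cos θ + -0.3757·sin θ = -0.3333
  γ=atan2(-0.3757,0.2115)=-1.0582;  ψ=arccos(-0.7732)=2.4546;  θ2=γ+ψ≈1.3965
φ3=240.0° → target in arm frame (0.0832, 0.1038)
  A cos θ + B sin θ = C:  -0.0032·cos θ + -0.3757·sin θ = -0.1617
  √(A²+B²)=0.3757;  θ3 = -1.5792+2.0156 ≈ 0.4364

θ₁ = 0.6109, θ₂ = 1.3965, θ₃ = 0.4364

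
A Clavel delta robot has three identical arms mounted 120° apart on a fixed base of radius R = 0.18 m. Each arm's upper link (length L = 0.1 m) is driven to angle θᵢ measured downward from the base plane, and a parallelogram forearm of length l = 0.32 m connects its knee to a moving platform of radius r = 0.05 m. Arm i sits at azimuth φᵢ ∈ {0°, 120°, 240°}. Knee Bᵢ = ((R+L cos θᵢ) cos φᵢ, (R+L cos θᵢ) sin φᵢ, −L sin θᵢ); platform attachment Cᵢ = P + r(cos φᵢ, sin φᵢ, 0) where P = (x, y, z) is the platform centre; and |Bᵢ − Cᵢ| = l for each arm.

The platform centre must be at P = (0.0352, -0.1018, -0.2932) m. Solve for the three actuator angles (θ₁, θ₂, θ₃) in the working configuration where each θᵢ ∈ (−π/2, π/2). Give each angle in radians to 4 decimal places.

rotate P by −φ1: (0.0352, -0.1018, -0.2932)
  A cos θ + B sin θ = C:  0.0948·cos θ + -0.2932·sin θ = -0.0646
  √(A²+B²)=0.3081;  θ1 = -1.2581+1.7819 ≈ 0.5239
φ2=120.0° → target in arm frame (-0.1058, 0.0204)
  A=0.2358, B=-0.2932, C=(l²−L²−A²−y'²−z²)/(2L)=-0.2478
  θ2 = atan2(B,A) + arccos(C/0.3762) = 1.3964
arm 3 (φ=240.0°): x'=0.0706, y'=0.0814
  A cos θ + B sin θ = C:  0.0594·cos θ + -0.2932·sin θ = -0.0186
  γ=atan2(-0.2932,0.0594)=-1.3708;  ψ=arccos(-0.0622)=1.6331;  θ3=γ+ψ≈0.2623

θ₁ = 0.5239, θ₂ = 1.3964, θ₃ = 0.2623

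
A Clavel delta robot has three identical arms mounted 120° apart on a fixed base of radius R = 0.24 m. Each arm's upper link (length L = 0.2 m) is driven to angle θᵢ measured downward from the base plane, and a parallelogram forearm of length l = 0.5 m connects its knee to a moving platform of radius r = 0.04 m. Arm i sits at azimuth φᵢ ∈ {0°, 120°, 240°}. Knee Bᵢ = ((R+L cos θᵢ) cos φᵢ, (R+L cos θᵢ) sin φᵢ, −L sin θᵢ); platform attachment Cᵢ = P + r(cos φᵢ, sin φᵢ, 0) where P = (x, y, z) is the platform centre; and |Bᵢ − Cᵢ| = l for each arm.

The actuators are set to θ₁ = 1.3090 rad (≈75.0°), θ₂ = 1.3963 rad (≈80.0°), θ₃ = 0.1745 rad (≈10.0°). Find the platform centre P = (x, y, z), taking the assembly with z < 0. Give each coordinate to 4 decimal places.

(-0.0924, -0.1938, -0.4998)

φ1=0.0°: virtual centre (0.2518, 0.0000, -0.1932), radius l
arm 2 at φ=120.0°: (R−r)+L cos θ2 = 0.2347;  centre 2 = (-0.1174, 0.2033, -0.1970)
centre 3 = (0.3970·cos240.0°, 0.3970·sin240.0°, -0.0347) = (-0.1985, -0.3438, -0.0347)
|centre ₂|²−|centre ₁|² = -0.0068;  |centre ₃|²−|centre ₁|² = 0.0581
plane₁₂: -0.7382x+0.4066y+-0.0076z = -0.0068
Cramer: x(z) = -0.0217+0.1415z;  y(z) = -0.0561+0.2756z
sphere 1 gives Az²+Bz+C=0 with A=1.0960, B=0.2781, C=-0.1348;  B²−4AC=0.6681;  roots -0.4998, 0.2461;  negative root z = -0.4998
x = -0.0924, y = -0.1938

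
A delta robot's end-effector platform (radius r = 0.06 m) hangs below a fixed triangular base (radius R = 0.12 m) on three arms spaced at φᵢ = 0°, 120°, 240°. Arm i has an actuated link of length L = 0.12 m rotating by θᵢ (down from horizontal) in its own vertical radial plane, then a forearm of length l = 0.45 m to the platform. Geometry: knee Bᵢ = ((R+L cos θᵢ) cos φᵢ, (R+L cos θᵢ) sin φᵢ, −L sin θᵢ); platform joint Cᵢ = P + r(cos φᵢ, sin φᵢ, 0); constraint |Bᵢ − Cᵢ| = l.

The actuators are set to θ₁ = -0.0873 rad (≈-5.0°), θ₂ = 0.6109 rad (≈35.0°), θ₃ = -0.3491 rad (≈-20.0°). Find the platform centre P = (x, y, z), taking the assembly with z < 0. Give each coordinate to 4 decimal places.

φ1=0.0°: virtual centre (0.1795, 0.0000, 0.0105), radius l
S2 = (0.1583·cos120.0°, 0.1583·sin120.0°, -0.0688) = (-0.0791, 0.1371, -0.0688)
arm 3 at φ=240.0°: e+L cos θ3 = 0.1728;  S3 = (-0.0864, -0.1496, 0.0410)
|S₂|²−|S₁|² = -0.0025;  |S₃|²−|S₁|² = -0.0008
[-0.5174 0.2742 -0.1586]·P = -0.0025;  [-0.5318 -0.2992 0.0612]·P = -0.0008
Cramer: x(z) = 0.0033-0.1021z;  y(z) = -0.0031+0.3858z
into |P−S₁|² = l²: 1.1593z² + 0.0127z + -0.1713 = 0;  Δ = 0.7946;  z = -0.3899 or 0.3790 → z<0 root = -0.3899
x = 0.0431, y = -0.1535

(0.0431, -0.1535, -0.3899)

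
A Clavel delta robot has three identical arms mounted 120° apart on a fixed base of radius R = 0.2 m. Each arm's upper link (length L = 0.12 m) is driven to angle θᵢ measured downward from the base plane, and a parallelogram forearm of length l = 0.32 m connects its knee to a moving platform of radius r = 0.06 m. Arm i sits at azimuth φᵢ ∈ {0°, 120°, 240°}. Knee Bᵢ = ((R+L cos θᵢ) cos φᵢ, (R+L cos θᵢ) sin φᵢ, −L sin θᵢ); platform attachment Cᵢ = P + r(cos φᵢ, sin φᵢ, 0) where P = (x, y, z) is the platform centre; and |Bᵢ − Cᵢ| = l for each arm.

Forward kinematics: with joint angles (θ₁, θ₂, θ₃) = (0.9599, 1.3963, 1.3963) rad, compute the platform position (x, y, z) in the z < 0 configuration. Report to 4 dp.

(0.0490, 0.0000, -0.3755)

S1 = (0.2088·cos0.0°, 0.2088·sin0.0°, -0.0983) = (0.2088, 0.0000, -0.0983)
S2 = (0.1608·cos120.0°, 0.1608·sin120.0°, -0.1182) = (-0.0804, 0.1393, -0.1182)
S3 = (0.1608·cos240.0°, 0.1608·sin240.0°, -0.1182) = (-0.0804, -0.1393, -0.1182)
eliminate P² terms by subtracting sphere 1 from 2 and 3
[-0.5785 0.2786 -0.0398]·P = -0.0134;  [-0.5785 -0.2786 -0.0398]·P = -0.0134
det = 0.3223;  x = 0.0232+-0.0687z,  y = 0.0000+0.0000z
into |P−S₁|² = l²: 1.0047z² + 0.2221z + -0.0583 = 0;  Δ = 0.2836;  z = -0.3755 or 0.1545 → z<0 root = -0.3755
x = 0.0490, y = 0.0000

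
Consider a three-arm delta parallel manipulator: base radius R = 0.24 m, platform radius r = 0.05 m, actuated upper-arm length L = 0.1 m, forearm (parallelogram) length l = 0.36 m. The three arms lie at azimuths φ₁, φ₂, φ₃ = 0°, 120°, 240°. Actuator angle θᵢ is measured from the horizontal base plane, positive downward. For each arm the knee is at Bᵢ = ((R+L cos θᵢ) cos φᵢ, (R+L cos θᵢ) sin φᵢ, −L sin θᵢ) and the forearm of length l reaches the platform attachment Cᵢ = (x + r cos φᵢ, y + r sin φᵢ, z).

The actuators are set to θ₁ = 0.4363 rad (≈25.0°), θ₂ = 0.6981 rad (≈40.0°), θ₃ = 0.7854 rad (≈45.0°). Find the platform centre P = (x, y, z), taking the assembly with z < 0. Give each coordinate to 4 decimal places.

arm 1 at φ=0.0°: ρ1 = 0.2806;  S1 = (0.2806, 0.0000, -0.0423)
S2 = (0.2666·cos120.0°, 0.2666·sin120.0°, -0.0643) = (-0.1333, 0.2309, -0.0643)
arm 3 at φ=240.0°: ρ3 = 0.2607;  S3 = (-0.1304, -0.2258, -0.0707)
eliminate P² terms by subtracting sphere 1 from 2 and 3
linear system: -0.8279x+0.4618y = -0.0053−-0.0440z; -0.8220x+-0.4516y = -0.0076−-0.0569z
det = 0.7534;  x = 0.0078+-0.0613z,  y = 0.0025+-0.0145z
into |P−S₁|² = l²: 1.0040z² + 0.1179z + -0.0534 = 0;  Δ = 0.2283;  z = -0.2967 or 0.1793 → z<0 root = -0.2967
x = 0.0260, y = 0.0068

(0.0260, 0.0068, -0.2967)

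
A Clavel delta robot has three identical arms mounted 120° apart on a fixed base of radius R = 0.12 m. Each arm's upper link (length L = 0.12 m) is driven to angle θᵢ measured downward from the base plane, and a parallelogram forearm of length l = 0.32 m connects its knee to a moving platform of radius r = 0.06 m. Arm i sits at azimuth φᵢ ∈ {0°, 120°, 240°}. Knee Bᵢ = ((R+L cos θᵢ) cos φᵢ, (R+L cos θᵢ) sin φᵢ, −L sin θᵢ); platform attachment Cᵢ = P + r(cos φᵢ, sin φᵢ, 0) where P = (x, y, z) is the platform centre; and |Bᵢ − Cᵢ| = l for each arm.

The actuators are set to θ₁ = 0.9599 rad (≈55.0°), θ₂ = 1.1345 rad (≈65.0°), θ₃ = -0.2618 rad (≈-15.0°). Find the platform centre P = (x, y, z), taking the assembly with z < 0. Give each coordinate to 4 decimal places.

(-0.0658, -0.1692, -0.2877)

arm 1 at φ=0.0°: (R−r)+L cos θ1 = 0.1288;  S1 = (0.1288, 0.0000, -0.0983)
arm 2 at φ=120.0°: (R−r)+L cos θ2 = 0.1107;  S2 = (-0.0554, 0.0959, -0.1088)
φ3=240.0°: virtual centre (-0.0880, -0.1523, 0.0311), radius l
|S₂|²−|S₁|² = -0.0022;  |S₃|²−|S₁|² = 0.0056
[-0.3684 0.1918 -0.0209]·P = -0.0022;  [-0.4336 -0.3047 0.2587]·P = 0.0056
det = 0.1954;  x = -0.0022+0.2213z,  y = -0.0155+0.5342z
into |P−S₁|² = l²: 1.3343z² + 0.1221z + -0.0753 = 0;  Δ = 0.4170;  z = -0.2877 or 0.1962 → z<0 root = -0.2877
x = -0.0658, y = -0.1692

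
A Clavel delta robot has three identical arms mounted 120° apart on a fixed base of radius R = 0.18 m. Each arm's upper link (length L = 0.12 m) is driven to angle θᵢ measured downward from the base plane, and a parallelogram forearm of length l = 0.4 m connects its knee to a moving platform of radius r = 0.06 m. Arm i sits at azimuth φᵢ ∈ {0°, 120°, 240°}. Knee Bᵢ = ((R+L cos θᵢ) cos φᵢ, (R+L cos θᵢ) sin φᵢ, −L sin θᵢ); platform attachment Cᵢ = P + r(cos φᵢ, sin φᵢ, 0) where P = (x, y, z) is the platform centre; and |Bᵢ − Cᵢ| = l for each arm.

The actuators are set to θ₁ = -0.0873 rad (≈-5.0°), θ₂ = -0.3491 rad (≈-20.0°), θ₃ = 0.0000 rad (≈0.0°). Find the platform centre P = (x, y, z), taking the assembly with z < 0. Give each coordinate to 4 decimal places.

(-0.0077, 0.0283, -0.3027)

S1 = (0.2395·cos0.0°, 0.2395·sin0.0°, 0.0105) = (0.2395, 0.0000, 0.0105)
arm 2 at φ=120.0°: e+L cos θ2 = 0.2328;  S2 = (-0.1164, 0.2016, 0.0410)
S3 = (0.2400·cos240.0°, 0.2400·sin240.0°, 0.0000) = (-0.1200, -0.2078, 0.0000)
eliminate P² terms by subtracting sphere 1 from 2 and 3
plane₁₂: -0.7118x+0.4032y+0.0612z = -0.0016
Cramer: x(z) = 0.0011+0.0290z;  y(z) = -0.0021-0.1005z
quadratic in z: (1.0109)z²+(-0.0343)z+(-0.1030)=0, √Δ=0.6464 → z ∈ {-0.3027, 0.3367}; z = -0.3027 (taking z<0)
x = -0.0077, y = 0.0283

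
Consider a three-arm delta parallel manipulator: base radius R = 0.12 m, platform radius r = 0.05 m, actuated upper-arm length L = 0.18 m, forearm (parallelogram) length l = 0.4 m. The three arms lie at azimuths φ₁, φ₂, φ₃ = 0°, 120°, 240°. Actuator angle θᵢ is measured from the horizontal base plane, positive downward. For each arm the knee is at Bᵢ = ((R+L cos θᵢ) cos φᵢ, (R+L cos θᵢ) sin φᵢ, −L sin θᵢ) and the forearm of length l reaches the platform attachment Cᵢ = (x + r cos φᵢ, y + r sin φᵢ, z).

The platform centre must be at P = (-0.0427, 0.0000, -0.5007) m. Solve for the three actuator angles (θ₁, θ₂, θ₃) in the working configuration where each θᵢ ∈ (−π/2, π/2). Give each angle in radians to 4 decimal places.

φ1=0.0° → target in arm frame (-0.0427, 0.0000)
  e−x'=0.1127;  (l²−L²−(e−x')²−y'²−z²)/2L = -0.3772
  √(A²+B²)=0.5132;  θ1 = -1.3494+2.3965 ≈ 1.0471
φ2=120.0° → target in arm frame (0.0213, 0.0370)
  A cos θ + B sin θ = C:  0.0486·cos θ + -0.5007·sin θ = -0.3523
  √(A²+B²)=0.5031;  θ2 = -1.4739+2.3467 ≈ 0.8728
φ3=240.0° → target in arm frame (0.0214, -0.0370)
  e−x'=0.0486;  (l²−L²−(e−x')²−y'²−z²)/2L = -0.3523
  γ=atan2(-0.5007,0.0486)=-1.4739;  ψ=arccos(-0.7004)=2.3467;  θ3=γ+ψ≈0.8728

θ₁ = 1.0471, θ₂ = 0.8728, θ₃ = 0.8728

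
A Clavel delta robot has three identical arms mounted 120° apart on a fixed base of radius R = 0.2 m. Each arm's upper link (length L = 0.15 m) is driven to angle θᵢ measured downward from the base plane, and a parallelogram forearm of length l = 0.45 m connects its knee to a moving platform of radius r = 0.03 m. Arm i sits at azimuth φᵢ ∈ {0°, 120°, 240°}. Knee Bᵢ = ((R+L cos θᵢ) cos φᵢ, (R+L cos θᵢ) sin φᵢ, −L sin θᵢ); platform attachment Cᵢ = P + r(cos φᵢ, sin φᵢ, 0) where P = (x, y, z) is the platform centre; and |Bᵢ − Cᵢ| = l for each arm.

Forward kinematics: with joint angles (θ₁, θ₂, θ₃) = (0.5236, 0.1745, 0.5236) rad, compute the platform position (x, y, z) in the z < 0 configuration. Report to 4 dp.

centre 1 = (0.2999·cos0.0°, 0.2999·sin0.0°, -0.0750) = (0.2999, 0.0000, -0.0750)
arm 2 at φ=120.0°: ρ2 = 0.3177;  centre 2 = (-0.1589, 0.2752, -0.0260)
arm 3 at φ=240.0°: ρ3 = 0.2999;  centre 3 = (-0.1500, -0.2597, -0.0750)
eliminate P² terms by subtracting sphere 1 from 2 and 3
plane₁₂: -0.9175x+0.5503y+0.0979z = 0.0061
det = 0.9717;  x = -0.0032+0.0523z,  y = 0.0056+-0.0907z
sphere 1 gives Az²+Bz+C=0 with A=1.0110, B=0.1172, C=-0.1049;  B²−4AC=0.4381;  roots -0.3854, 0.2694;  negative root z = -0.3854
x = -0.0234, y = 0.0405

(-0.0234, 0.0405, -0.3854)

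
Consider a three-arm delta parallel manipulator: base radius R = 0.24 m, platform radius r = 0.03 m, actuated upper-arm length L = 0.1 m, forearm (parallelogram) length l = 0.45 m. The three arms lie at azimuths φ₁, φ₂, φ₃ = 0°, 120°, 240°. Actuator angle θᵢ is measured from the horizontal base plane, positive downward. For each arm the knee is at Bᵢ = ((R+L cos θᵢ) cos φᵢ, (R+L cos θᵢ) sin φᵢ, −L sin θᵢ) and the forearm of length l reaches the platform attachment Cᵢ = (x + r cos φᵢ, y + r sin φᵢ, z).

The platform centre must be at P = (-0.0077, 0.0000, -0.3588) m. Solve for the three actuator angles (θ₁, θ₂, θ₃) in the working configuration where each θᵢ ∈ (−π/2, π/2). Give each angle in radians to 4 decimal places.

θ₁ = 0.3491, θ₂ = 0.2622, θ₃ = 0.2622

rotate P by −φ1: (-0.0077, 0.0000, -0.3588)
  e−x'=0.2177;  (l²−L²−(e−x')²−y'²−z²)/2L = 0.0818
  γ=atan2(-0.3588,0.2177)=-1.0254;  ψ=arccos(0.1950)=1.3745;  θ1=γ+ψ≈0.3491
rotate P by −φ2: (0.0038, 0.0067, -0.3588)
  e−x'=0.2061;  (l²−L²−(e−x')²−y'²−z²)/2L = 0.1061
  √(A²+B²)=0.4138;  θ2 = -1.0493+1.3115 ≈ 0.2622
rotate P by −φ3: (0.0039, -0.0067, -0.3588)
  A=0.2061, B=-0.3588, C=(l²−L²−A²−y'²−z²)/(2L)=0.1061
  √(A²+B²)=0.4138;  θ3 = -1.0493+1.3115 ≈ 0.2622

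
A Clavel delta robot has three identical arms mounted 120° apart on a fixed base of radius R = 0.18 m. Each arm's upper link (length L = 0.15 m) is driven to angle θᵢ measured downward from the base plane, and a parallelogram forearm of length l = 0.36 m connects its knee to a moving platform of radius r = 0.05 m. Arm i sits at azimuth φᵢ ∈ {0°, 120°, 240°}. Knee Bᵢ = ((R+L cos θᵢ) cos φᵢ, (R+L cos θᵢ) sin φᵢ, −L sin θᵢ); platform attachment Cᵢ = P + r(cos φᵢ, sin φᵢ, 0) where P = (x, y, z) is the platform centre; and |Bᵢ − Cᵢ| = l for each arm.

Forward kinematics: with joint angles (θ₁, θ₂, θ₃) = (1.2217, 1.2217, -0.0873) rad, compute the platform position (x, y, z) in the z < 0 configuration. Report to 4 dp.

O1 = (0.1813·cos0.0°, 0.1813·sin0.0°, -0.1410) = (0.1813, 0.0000, -0.1410)
O2 = (0.1813·cos120.0°, 0.1813·sin120.0°, -0.1410) = (-0.0907, 0.1570, -0.1410)
arm 3 at φ=240.0°: ρ3 = 0.2794;  O3 = (-0.1397, -0.2420, 0.0131)
|O₂|²−|O₁|² = 0.0000;  |O₃|²−|O₁|² = 0.0255
linear system: -0.5439x+0.3140y = 0.0000−0.0000z; -0.6420x+-0.4840y = 0.0255−0.3081z
det = 0.4649;  x = -0.0172+0.2081z,  y = -0.0298+0.3604z
quadratic in z: (1.1732)z²+(0.1778)z+(-0.0694)=0, √Δ=0.5978 → z ∈ {-0.3305, 0.1790}; z = -0.3305 (taking z<0)
x = -0.0860, y = -0.1490

(-0.0860, -0.1490, -0.3305)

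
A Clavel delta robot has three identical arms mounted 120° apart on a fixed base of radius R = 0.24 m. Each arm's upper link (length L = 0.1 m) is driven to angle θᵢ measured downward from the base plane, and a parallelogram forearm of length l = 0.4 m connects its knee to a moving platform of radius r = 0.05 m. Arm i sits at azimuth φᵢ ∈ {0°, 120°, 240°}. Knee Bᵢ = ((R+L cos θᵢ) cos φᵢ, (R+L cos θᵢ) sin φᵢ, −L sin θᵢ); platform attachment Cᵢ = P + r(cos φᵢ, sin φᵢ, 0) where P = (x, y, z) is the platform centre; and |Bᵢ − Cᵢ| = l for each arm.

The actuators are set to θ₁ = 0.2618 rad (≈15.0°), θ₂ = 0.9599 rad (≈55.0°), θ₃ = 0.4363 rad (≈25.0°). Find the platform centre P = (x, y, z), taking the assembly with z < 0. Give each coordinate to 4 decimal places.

(0.0411, -0.0447, -0.3385)

centre 1 = (0.2866·cos0.0°, 0.2866·sin0.0°, -0.0259) = (0.2866, 0.0000, -0.0259)
arm 2 at φ=120.0°: (R−r)+L cos θ2 = 0.2474;  centre 2 = (-0.1237, 0.2142, -0.0819)
centre 3 = (0.2806·cos240.0°, 0.2806·sin240.0°, -0.0423) = (-0.1403, -0.2430, -0.0423)
subtract pairs → two planes through P
[-0.8205 0.4284 -0.1121]·P = -0.0149;  [-0.8538 -0.4861 -0.0328]·P = -0.0023
det = 0.7647;  x = 0.0107+-0.0896z,  y = -0.0142+0.0900z
into |P−centre ₁|² = l²: 1.0161z² + 0.0986z + -0.0830 = 0;  Δ = 0.3472;  z = -0.3385 or 0.2414 → z<0 root = -0.3385
x = 0.0411, y = -0.0447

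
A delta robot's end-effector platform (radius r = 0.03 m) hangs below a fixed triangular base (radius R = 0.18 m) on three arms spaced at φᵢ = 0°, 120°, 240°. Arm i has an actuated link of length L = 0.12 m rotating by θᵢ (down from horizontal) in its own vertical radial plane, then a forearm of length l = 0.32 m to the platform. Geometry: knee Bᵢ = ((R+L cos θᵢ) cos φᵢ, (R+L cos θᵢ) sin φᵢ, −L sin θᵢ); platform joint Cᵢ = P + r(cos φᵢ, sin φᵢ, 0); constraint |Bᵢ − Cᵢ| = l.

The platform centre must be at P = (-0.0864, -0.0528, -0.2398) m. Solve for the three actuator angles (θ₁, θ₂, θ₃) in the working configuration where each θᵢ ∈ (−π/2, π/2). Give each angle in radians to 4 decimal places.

θ₁ = 1.1344, θ₂ = 0.6107, θ₃ = -0.1744

rotate P by −φ1: (-0.0864, -0.0528, -0.2398)
  A cos θ + B sin θ = C:  0.2364·cos θ + -0.2398·sin θ = -0.1174
  γ=atan2(-0.2398,0.2364)=-0.7925;  ψ=arccos(-0.3487)=1.9269;  θ1=γ+ψ≈1.1344
rotate P by −φ2: (-0.0025, 0.1012, -0.2398)
  A cos θ + B sin θ = C:  0.1525·cos θ + -0.2398·sin θ = -0.0126
  √(A²+B²)=0.2842;  θ2 = -1.0043+1.6150 ≈ 0.6107
arm 3 (φ=240.0°): x'=0.0889, y'=-0.0484
  A cos θ + B sin θ = C:  0.0611·cos θ + -0.2398·sin θ = 0.1018
  √(A²+B²)=0.2475;  θ3 = -1.3214+1.1470 ≈ -0.1744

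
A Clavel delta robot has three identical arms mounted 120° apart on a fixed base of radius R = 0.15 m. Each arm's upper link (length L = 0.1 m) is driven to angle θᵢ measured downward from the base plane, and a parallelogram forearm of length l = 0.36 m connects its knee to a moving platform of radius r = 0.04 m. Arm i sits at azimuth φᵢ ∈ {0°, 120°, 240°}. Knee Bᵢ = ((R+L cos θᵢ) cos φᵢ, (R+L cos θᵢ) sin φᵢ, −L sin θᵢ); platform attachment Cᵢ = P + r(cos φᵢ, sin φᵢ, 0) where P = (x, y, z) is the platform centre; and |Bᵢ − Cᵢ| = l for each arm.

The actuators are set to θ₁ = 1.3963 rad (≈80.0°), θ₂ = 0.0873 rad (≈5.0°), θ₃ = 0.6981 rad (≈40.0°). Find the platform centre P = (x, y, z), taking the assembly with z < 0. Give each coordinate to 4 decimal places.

arm 1 at φ=0.0°: e+L cos θ1 = 0.1274;  O1 = (0.1274, 0.0000, -0.0985)
O2 = (0.2096·cos120.0°, 0.2096·sin120.0°, -0.0087) = (-0.1048, 0.1815, -0.0087)
φ3=240.0°: virtual centre (-0.0933, -0.1616, -0.0643), radius l
|O₂|²−|O₁|² = 0.0181;  |O₃|²−|O₁|² = 0.0130
[-0.4643 0.3631 0.1795]·P = 0.0181;  [-0.4413 -0.3232 0.0684]·P = 0.0130
det = 0.3103;  x = -0.0341+0.2670z,  y = 0.0062+-0.1530z
sphere 1 gives Az²+Bz+C=0 with A=1.0947, B=0.1088, C=-0.0938;  B²−4AC=0.4225;  roots -0.3466, 0.2472;  negative root z = -0.3466
x = -0.1267, y = 0.0592

(-0.1267, 0.0592, -0.3466)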